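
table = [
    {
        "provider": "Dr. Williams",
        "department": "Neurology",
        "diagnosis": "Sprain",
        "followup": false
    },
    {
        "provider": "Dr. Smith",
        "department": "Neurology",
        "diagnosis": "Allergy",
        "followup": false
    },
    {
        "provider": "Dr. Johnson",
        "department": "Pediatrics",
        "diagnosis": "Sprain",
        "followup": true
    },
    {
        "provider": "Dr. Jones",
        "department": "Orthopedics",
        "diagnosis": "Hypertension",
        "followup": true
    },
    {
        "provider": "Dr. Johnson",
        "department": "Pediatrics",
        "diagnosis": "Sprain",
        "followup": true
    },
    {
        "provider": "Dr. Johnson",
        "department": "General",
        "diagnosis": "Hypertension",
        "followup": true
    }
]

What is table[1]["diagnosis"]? "Allergy"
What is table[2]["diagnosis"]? "Sprain"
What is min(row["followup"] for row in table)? False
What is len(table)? 6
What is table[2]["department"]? "Pediatrics"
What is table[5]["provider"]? "Dr. Johnson"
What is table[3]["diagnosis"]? "Hypertension"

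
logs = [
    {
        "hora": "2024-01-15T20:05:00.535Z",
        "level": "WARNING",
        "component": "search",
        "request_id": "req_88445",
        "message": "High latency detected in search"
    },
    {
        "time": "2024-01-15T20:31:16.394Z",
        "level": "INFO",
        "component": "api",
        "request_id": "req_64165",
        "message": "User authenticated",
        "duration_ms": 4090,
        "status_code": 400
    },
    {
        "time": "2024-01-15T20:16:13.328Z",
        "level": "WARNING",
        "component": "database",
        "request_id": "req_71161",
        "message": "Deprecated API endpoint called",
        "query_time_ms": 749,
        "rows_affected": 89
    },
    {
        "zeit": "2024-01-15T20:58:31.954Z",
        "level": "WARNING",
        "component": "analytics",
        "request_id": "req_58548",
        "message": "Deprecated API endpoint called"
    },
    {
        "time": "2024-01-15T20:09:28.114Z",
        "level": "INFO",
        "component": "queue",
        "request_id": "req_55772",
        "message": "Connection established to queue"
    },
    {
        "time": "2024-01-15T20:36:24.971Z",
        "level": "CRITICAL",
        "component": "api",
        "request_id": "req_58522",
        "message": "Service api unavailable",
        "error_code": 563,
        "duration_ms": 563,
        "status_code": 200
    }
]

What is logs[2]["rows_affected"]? 89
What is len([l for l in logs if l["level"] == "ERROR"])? 0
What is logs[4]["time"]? "2024-01-15T20:09:28.114Z"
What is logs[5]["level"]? "CRITICAL"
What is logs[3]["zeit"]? "2024-01-15T20:58:31.954Z"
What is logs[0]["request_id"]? "req_88445"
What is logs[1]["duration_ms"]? 4090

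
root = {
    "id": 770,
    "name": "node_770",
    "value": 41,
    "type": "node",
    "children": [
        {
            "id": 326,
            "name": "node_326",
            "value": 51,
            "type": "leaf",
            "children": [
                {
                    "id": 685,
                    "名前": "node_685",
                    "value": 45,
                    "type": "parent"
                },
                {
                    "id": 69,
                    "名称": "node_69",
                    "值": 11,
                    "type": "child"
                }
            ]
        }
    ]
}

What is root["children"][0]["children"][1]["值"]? 11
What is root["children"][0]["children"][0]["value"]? 45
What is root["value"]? 41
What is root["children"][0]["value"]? 51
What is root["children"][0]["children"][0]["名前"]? "node_685"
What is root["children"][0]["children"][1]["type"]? "child"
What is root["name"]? "node_770"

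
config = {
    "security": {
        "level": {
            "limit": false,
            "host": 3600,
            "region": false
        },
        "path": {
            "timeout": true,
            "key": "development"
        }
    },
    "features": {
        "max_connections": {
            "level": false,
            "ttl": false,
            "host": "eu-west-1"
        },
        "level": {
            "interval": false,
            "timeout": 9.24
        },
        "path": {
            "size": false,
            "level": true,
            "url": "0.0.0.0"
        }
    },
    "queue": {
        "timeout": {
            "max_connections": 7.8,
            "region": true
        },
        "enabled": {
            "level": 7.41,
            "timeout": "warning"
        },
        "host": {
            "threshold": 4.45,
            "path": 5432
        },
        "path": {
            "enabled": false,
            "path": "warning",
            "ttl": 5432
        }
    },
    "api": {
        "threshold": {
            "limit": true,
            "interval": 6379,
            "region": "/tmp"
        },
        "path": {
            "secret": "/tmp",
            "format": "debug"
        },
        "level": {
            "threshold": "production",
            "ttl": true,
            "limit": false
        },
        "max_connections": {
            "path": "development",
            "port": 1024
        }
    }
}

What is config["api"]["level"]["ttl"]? True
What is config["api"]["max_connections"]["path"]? "development"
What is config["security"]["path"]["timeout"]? True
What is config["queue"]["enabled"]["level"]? 7.41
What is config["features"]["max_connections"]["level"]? False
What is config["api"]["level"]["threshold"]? "production"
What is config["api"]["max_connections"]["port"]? 1024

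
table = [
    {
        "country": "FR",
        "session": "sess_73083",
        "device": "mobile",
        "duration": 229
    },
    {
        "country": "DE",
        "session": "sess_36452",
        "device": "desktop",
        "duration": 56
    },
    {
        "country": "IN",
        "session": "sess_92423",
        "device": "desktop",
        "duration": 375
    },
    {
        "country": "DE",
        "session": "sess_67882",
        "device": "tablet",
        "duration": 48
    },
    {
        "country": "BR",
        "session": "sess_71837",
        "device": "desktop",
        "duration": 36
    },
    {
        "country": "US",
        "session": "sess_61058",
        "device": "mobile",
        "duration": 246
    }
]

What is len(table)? 6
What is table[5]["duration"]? 246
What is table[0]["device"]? "mobile"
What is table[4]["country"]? "BR"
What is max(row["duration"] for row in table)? 375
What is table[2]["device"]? "desktop"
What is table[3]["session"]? "sess_67882"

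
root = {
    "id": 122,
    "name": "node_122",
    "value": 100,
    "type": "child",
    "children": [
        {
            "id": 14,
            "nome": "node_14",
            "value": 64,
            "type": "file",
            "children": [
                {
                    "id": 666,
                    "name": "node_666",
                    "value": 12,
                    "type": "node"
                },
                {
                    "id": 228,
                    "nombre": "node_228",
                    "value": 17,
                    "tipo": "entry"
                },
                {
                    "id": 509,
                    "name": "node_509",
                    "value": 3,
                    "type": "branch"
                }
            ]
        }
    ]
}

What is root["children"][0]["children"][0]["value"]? 12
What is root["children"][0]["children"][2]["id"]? 509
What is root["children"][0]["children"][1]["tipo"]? "entry"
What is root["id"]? 122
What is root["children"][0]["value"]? 64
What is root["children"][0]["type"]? "file"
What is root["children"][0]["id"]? 14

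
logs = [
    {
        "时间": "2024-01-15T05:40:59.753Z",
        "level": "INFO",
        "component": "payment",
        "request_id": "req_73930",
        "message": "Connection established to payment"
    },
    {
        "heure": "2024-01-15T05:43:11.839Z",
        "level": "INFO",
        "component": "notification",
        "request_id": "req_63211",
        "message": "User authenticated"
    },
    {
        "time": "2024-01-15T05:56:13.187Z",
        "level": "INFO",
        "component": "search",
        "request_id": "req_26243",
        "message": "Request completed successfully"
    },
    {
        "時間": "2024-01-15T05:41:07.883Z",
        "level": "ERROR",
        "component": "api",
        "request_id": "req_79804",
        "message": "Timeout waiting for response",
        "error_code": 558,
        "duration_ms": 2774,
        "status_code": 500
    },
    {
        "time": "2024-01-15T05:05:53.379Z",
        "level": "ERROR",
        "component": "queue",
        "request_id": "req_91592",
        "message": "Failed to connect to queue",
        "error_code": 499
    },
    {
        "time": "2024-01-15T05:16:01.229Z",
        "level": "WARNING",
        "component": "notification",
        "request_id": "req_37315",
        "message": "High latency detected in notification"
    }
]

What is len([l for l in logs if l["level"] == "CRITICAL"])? 0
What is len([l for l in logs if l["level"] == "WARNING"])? 1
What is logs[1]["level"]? "INFO"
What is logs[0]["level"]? "INFO"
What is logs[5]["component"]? "notification"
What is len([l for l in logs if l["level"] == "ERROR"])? 2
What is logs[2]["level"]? "INFO"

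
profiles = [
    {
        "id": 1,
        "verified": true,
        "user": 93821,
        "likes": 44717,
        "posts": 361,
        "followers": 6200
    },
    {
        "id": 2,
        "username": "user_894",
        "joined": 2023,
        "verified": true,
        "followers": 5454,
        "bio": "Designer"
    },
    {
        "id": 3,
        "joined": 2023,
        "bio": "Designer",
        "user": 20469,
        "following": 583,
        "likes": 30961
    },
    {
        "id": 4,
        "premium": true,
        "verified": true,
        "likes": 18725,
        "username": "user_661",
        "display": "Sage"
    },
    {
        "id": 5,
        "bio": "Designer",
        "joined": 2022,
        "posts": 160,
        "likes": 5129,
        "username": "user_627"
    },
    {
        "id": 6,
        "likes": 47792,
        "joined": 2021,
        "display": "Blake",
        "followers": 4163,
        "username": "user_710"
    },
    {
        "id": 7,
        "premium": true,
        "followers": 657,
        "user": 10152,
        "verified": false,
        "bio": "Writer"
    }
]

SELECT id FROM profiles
[1, 2, 3, 4, 5, 6, 7]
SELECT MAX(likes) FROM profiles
47792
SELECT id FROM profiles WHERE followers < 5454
[6, 7]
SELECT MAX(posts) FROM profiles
361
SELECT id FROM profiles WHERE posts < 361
[5]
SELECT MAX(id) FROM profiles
7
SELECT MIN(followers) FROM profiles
657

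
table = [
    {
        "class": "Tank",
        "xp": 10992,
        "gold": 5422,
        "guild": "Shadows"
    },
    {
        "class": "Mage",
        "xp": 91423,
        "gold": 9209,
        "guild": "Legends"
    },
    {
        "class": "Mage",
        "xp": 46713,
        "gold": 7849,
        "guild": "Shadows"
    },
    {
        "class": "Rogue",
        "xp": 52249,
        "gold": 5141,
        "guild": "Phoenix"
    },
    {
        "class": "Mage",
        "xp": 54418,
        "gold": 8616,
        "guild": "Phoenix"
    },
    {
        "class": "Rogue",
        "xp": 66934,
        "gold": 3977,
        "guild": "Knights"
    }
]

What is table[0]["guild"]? "Shadows"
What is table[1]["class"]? "Mage"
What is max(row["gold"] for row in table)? 9209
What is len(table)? 6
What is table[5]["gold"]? 3977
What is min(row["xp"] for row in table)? 10992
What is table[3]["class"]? "Rogue"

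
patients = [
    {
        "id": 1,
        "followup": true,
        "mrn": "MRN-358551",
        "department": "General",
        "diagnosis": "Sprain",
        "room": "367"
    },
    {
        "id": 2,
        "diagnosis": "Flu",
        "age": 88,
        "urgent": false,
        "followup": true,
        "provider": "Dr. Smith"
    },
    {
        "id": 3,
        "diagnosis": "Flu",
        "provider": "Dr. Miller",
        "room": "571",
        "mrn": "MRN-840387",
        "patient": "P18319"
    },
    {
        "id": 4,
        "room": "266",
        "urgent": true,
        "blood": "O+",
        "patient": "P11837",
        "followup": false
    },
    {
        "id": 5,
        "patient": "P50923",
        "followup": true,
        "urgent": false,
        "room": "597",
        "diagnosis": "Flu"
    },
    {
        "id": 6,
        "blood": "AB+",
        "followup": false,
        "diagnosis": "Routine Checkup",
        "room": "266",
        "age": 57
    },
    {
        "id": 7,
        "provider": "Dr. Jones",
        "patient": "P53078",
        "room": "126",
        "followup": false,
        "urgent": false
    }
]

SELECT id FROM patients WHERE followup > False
[1, 2, 5]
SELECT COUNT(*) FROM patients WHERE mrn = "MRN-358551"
1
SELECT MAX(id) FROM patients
7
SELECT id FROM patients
[1, 2, 3, 4, 5, 6, 7]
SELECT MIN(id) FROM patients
1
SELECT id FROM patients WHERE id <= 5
[1, 2, 3, 4, 5]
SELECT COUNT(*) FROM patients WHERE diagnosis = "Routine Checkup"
1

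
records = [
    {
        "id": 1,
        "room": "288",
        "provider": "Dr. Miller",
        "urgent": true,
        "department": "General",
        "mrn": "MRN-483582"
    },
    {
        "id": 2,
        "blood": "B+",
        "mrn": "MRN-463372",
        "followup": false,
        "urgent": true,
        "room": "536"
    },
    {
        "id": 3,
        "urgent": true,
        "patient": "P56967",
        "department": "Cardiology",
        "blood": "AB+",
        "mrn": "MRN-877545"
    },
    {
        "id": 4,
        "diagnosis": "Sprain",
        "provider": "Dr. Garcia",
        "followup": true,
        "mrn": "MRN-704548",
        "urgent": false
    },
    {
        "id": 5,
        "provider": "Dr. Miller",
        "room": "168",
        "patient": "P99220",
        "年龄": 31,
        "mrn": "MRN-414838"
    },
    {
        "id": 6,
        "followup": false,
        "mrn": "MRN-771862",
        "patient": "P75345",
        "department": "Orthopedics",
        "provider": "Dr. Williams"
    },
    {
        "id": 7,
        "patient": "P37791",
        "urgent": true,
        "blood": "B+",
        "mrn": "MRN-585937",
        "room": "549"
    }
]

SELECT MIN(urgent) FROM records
False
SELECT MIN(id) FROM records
1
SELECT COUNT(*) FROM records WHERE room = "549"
1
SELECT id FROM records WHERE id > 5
[6, 7]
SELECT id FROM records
[1, 2, 3, 4, 5, 6, 7]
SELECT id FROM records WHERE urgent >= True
[1, 2, 3, 7]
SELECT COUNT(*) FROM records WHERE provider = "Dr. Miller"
2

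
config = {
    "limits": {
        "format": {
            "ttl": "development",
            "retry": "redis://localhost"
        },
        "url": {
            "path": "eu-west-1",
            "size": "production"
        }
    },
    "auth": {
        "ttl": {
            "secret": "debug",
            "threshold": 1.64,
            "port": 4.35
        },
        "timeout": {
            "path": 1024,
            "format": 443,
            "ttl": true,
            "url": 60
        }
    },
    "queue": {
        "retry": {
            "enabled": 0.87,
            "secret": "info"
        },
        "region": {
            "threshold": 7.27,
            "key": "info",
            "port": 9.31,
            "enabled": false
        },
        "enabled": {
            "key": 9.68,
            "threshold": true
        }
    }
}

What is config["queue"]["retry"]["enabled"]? 0.87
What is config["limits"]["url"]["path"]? "eu-west-1"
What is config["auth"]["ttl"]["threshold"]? 1.64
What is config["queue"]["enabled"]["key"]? 9.68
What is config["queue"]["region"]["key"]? "info"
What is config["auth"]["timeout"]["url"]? 60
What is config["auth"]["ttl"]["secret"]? "debug"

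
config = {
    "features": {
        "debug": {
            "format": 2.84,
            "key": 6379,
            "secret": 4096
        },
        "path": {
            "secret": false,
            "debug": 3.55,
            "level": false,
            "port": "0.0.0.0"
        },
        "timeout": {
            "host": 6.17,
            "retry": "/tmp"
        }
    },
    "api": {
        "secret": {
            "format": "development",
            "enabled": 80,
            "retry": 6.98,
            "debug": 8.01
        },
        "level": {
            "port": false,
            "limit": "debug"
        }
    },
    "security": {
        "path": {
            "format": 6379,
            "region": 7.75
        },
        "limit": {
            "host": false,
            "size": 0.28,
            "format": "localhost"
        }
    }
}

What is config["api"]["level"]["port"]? False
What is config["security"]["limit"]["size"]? 0.28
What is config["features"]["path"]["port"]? "0.0.0.0"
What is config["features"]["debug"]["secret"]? 4096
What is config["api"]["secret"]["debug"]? 8.01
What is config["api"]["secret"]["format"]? "development"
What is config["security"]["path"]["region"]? 7.75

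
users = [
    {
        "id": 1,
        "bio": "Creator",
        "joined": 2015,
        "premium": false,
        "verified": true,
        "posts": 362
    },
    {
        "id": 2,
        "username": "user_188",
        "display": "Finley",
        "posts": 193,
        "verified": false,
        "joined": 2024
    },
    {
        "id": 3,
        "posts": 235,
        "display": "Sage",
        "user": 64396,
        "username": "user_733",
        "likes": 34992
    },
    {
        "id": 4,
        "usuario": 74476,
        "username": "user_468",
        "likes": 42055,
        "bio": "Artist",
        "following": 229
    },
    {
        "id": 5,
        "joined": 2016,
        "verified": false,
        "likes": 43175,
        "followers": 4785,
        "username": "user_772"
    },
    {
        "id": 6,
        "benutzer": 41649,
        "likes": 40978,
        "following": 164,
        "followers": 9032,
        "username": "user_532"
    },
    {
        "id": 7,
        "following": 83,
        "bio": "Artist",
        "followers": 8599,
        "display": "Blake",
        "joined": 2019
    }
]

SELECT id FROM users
[1, 2, 3, 4, 5, 6, 7]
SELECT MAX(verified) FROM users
True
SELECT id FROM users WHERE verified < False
[]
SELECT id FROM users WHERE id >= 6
[6, 7]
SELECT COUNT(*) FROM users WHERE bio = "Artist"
2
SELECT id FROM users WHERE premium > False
[]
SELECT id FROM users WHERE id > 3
[4, 5, 6, 7]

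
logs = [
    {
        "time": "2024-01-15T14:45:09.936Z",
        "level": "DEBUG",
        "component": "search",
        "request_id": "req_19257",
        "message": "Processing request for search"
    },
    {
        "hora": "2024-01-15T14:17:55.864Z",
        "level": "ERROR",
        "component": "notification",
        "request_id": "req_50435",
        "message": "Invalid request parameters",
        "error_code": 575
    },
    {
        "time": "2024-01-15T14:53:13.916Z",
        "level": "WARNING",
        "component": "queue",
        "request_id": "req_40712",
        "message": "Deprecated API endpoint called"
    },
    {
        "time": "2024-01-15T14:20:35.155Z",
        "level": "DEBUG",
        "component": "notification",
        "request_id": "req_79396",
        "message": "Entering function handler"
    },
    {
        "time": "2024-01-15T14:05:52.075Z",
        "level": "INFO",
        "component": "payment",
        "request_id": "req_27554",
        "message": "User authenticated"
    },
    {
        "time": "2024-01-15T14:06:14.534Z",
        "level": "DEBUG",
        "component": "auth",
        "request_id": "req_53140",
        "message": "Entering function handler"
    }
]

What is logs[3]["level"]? "DEBUG"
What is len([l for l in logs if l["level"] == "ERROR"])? 1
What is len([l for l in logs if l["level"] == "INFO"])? 1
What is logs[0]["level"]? "DEBUG"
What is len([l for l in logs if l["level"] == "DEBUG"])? 3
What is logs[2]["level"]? "WARNING"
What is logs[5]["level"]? "DEBUG"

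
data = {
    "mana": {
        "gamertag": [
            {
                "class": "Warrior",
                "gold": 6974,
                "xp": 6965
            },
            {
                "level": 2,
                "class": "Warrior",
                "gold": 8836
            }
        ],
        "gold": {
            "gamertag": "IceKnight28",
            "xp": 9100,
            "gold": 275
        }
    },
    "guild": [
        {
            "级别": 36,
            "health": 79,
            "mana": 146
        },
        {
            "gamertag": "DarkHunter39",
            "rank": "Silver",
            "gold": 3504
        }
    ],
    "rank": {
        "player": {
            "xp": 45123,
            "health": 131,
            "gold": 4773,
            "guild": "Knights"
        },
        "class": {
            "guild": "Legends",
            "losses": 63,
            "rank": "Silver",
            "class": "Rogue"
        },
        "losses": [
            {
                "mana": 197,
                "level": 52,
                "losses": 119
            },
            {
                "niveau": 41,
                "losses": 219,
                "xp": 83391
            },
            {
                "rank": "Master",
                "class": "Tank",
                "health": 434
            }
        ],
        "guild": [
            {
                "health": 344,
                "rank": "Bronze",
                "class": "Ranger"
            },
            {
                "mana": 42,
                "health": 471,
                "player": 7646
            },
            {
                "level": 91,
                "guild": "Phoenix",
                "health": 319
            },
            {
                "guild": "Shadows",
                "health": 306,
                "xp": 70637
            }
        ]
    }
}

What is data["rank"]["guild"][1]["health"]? 471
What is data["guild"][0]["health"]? 79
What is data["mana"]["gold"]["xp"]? 9100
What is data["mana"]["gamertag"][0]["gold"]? 6974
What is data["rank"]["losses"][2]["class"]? "Tank"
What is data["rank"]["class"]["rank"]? "Silver"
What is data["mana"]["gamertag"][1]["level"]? 2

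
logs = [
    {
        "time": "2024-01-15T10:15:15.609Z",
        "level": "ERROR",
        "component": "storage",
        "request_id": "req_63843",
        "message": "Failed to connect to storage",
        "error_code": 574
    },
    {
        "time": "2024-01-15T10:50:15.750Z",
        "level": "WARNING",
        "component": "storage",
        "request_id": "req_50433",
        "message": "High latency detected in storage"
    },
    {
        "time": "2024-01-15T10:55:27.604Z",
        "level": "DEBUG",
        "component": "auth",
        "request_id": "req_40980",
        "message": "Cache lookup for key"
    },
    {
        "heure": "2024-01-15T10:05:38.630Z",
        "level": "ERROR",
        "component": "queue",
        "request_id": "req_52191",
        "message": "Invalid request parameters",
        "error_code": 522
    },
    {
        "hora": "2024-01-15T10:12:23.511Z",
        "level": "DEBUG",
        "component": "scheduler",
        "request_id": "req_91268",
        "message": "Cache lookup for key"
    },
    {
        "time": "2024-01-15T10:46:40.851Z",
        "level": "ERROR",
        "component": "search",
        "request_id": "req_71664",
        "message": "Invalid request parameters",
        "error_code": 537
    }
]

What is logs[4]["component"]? "scheduler"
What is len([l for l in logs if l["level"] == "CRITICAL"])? 0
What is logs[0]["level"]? "ERROR"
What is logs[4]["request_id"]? "req_91268"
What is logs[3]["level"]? "ERROR"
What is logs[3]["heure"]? "2024-01-15T10:05:38.630Z"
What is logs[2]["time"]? "2024-01-15T10:55:27.604Z"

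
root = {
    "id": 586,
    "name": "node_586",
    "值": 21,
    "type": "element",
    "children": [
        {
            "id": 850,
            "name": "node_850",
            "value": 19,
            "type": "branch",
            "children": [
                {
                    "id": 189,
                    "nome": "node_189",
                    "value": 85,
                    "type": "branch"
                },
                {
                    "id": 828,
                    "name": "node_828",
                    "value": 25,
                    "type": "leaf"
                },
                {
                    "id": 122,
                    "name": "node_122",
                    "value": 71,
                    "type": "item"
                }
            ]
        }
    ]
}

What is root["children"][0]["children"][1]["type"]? "leaf"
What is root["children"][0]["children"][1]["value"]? 25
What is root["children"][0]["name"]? "node_850"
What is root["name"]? "node_586"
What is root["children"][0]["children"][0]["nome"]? "node_189"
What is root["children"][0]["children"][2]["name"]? "node_122"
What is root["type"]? "element"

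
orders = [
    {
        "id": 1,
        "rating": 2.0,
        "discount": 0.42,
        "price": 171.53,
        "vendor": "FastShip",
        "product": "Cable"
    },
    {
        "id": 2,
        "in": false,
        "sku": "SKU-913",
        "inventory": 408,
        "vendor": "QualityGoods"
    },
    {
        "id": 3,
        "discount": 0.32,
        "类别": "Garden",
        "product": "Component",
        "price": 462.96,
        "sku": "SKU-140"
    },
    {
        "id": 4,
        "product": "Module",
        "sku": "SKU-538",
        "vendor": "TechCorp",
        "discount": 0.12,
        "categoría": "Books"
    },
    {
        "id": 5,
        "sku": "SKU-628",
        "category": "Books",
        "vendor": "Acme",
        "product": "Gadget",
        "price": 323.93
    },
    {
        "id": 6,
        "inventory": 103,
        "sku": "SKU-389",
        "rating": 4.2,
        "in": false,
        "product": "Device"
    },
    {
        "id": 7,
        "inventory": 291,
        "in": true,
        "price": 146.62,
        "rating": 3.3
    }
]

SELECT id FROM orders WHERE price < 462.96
[1, 5, 7]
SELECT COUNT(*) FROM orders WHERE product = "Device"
1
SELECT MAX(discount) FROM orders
0.42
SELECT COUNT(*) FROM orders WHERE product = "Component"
1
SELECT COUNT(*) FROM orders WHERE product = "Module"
1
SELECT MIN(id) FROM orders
1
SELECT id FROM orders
[1, 2, 3, 4, 5, 6, 7]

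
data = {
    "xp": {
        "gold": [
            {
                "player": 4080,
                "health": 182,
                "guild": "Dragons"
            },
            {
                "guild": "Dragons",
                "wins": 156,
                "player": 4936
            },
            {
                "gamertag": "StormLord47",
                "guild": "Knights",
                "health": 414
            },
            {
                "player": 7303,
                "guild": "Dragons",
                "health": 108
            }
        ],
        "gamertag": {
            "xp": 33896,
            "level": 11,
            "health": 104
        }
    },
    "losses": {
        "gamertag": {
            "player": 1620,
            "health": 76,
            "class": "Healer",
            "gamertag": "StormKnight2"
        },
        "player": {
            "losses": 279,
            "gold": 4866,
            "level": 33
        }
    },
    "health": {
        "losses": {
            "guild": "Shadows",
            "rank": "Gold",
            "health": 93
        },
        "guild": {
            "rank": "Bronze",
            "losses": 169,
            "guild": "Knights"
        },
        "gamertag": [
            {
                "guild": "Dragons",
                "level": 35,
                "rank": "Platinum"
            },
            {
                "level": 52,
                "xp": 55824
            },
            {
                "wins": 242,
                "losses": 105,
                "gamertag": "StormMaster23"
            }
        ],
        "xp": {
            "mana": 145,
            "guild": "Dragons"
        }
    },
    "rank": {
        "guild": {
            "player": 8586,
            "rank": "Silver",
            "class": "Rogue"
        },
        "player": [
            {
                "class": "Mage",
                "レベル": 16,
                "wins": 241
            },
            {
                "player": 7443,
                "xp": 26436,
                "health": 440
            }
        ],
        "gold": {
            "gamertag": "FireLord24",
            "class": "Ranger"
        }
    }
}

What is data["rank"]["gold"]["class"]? "Ranger"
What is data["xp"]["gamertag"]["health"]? 104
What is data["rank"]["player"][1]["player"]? 7443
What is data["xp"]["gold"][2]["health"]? 414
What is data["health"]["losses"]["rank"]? "Gold"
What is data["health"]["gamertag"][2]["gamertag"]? "StormMaster23"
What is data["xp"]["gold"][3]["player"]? 7303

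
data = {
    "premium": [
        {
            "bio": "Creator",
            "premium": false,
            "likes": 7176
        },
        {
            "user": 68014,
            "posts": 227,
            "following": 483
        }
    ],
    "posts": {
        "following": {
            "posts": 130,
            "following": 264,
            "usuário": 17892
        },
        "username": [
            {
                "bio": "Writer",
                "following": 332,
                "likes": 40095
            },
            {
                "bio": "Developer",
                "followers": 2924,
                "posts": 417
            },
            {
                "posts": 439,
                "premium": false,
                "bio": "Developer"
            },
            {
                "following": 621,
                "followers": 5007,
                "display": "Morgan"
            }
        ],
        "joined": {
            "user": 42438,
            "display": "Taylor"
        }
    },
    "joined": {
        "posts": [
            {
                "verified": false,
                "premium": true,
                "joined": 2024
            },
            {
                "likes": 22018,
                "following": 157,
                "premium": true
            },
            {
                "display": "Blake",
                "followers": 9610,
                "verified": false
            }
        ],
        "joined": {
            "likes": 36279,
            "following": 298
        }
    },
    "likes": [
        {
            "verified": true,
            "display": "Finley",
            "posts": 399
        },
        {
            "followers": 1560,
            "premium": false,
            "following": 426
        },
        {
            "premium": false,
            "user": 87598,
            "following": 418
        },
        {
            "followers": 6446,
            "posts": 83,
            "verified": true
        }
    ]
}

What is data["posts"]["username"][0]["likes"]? 40095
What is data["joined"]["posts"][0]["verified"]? False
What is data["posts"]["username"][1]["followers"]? 2924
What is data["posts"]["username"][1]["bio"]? "Developer"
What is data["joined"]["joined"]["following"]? 298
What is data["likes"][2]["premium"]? False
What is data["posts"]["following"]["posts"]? 130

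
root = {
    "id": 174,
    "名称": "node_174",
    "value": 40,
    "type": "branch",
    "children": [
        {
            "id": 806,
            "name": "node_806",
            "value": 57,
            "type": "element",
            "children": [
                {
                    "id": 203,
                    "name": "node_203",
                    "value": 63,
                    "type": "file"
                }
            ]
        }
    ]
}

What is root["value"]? 40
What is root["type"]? "branch"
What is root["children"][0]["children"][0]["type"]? "file"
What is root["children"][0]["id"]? 806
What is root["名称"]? "node_174"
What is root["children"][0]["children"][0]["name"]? "node_203"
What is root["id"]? 174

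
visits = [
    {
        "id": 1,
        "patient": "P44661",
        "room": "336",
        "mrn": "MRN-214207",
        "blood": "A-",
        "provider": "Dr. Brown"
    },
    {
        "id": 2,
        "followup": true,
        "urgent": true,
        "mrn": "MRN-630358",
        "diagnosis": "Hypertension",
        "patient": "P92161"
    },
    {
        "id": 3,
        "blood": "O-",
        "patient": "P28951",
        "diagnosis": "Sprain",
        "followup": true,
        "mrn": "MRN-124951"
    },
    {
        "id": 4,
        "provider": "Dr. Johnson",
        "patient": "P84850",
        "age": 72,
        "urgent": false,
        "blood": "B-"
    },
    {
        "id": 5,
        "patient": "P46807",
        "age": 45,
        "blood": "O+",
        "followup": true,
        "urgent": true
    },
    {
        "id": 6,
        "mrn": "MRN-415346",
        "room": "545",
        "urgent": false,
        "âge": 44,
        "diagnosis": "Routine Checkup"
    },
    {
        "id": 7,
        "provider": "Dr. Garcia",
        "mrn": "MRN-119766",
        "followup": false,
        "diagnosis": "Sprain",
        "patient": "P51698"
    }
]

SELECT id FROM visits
[1, 2, 3, 4, 5, 6, 7]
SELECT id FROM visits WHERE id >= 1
[1, 2, 3, 4, 5, 6, 7]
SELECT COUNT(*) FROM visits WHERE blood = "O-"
1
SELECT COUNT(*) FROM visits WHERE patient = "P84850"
1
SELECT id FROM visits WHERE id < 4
[1, 2, 3]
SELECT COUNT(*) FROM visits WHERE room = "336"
1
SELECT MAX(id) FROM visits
7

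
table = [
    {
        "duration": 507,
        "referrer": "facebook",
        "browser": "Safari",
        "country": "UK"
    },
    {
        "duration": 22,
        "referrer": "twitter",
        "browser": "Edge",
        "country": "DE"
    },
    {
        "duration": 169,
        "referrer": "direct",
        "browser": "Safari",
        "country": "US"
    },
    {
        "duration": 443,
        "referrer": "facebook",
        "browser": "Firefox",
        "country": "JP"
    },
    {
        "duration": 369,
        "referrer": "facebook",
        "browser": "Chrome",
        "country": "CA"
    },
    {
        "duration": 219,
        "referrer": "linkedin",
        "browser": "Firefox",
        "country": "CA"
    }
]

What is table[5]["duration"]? 219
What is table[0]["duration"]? 507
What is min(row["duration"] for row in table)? 22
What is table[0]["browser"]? "Safari"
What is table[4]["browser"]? "Chrome"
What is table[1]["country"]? "DE"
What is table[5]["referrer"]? "linkedin"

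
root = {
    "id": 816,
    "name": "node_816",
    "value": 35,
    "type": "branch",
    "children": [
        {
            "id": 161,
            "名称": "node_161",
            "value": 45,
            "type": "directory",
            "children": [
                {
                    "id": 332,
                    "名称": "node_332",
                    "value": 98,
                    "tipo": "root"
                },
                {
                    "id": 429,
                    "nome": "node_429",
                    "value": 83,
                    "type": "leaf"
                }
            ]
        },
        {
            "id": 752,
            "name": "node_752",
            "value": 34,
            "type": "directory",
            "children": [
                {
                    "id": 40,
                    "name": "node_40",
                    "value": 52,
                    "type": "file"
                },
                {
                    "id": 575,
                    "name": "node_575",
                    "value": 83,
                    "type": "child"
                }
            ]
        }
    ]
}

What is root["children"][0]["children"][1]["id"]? 429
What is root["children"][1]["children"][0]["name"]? "node_40"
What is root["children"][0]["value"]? 45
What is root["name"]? "node_816"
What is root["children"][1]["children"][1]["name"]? "node_575"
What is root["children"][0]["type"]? "directory"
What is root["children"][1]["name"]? "node_752"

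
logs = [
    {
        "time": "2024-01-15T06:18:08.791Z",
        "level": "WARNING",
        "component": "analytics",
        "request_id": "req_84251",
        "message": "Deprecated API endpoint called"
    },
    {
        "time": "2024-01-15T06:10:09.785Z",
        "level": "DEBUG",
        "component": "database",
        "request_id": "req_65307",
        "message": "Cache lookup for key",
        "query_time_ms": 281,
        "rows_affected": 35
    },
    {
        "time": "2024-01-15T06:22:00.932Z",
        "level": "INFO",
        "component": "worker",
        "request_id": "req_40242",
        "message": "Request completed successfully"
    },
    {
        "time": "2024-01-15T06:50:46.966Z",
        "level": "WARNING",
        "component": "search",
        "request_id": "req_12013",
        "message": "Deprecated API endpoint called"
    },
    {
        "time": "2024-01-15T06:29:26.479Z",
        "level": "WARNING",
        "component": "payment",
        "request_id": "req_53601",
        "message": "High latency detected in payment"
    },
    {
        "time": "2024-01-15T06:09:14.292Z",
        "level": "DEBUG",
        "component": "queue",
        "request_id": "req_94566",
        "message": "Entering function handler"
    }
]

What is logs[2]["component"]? "worker"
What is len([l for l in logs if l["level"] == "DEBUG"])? 2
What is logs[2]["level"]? "INFO"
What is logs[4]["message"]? "High latency detected in payment"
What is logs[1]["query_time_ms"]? 281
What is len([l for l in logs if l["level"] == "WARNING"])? 3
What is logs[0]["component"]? "analytics"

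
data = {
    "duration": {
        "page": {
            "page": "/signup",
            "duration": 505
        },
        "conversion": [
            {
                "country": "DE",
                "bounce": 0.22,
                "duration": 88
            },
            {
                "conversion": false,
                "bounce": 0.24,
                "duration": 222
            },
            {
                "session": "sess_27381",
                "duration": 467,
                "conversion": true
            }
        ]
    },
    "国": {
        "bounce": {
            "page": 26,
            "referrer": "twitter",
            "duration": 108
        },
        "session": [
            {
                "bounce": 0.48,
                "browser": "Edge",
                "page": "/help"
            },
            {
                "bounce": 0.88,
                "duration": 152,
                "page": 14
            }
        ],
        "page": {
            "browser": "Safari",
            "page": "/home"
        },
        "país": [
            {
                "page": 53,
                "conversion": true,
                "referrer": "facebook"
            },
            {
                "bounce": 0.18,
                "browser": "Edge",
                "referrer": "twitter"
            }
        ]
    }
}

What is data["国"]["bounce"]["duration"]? 108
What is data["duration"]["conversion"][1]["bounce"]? 0.24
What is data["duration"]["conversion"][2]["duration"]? 467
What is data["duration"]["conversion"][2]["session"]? "sess_27381"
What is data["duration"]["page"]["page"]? "/signup"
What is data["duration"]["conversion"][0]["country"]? "DE"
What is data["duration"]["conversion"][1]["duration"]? 222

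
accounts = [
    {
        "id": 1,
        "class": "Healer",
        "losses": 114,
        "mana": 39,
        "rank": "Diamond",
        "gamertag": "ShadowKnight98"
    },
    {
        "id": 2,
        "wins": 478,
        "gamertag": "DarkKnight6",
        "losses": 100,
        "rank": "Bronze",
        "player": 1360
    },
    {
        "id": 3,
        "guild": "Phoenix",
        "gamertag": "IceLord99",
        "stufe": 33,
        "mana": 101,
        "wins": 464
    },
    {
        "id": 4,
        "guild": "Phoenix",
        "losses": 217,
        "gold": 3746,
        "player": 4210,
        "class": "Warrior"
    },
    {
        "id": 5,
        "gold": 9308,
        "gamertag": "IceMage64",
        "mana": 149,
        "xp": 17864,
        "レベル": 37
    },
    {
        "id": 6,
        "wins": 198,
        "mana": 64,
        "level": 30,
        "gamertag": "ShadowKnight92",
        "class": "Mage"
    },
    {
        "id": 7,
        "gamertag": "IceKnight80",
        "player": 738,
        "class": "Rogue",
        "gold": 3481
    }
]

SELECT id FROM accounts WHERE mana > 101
[5]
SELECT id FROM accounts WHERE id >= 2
[2, 3, 4, 5, 6, 7]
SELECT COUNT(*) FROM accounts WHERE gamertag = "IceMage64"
1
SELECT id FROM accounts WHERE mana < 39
[]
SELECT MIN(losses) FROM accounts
100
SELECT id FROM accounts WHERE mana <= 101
[1, 3, 6]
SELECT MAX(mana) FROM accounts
149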